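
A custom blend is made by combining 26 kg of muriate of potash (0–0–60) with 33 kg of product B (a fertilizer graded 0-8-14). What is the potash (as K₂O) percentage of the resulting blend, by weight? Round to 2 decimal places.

Total mass = 26 + 33 = 59 kg.
K₂O mass = 60%×26 + 14%×33 = 20.22 kg.
% K₂O = 20.22 / 59 = 34.2712%.

34.27% K₂O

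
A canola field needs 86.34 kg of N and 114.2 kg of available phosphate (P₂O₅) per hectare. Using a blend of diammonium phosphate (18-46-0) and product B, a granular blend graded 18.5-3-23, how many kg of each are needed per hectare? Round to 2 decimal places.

232.58 kg diammonium phosphate, 240.41 kg product B

With a, b = kg per hectare of diammonium phosphate and product B:
N: 0.18·a + 0.185·b = 86.34
P₂O₅: 0.46·a + 0.03·b = 114.2
Eliminate b: (row1) − 0.185/0.03·(row2) → -2.65667·a = -617.893, so a = 232.582.
Then b = (114.2 − 0.46·232.582) / 0.03 = 240.407.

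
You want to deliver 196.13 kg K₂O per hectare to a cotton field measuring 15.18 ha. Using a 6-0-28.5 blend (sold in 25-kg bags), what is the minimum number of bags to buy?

418 bags

Product per hectare = 196.13 / 28.5% = 688.175 kg.
Total product = 688.175 × 15.18 = 10446.5 kg.
Bags = ⌈10446.5 / 25⌉ = 418.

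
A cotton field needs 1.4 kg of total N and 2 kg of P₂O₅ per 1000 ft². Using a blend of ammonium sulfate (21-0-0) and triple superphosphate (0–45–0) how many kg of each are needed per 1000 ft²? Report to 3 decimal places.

Let a = kg of ammonium sulfate, b = kg of triple superphosphate (per 1000 ft²).
N: 0.21·a + 0·b = 1.4
P₂O₅: 0·a + 0.45·b = 2
Solving simultaneously: a = 6.66667, b = 4.44444.

6.667 kg ammonium sulfate, 4.444 kg triple superphosphate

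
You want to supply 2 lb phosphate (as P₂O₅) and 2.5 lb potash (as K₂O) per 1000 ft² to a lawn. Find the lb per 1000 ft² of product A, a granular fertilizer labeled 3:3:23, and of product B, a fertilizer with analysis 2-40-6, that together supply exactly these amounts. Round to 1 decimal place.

Per-1000 ft² balance (a = product A, b = product B):
P₂O₅: 0.03·a + 0.4·b = 2
K₂O: 0.23·a + 0.06·b = 2.5
Solving simultaneously: a = 9.7561, b = 4.26829.

9.8 lb product A, 4.3 lb product B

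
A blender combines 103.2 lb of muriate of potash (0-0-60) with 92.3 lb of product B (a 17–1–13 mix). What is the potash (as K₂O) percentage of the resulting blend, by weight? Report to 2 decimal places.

Total mass = 103.2 + 92.3 = 195.5 lb.
K₂O mass = 60%×103.2 + 13%×92.3 = 73.919 lb.
% K₂O = 73.919 / 195.5 = 37.8102%.

37.81% K₂O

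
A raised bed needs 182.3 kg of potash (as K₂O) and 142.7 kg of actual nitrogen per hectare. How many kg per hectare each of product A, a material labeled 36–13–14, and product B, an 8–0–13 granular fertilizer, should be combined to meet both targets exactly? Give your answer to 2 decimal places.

Let a = kg of product A, b = kg of product B (per hectare).
K₂O: 0.14·a + 0.13·b = 182.3
N: 0.36·a + 0.08·b = 142.7
Eliminate a: (row1) − 0.14/0.36·(row2) → 0.0988889·b = 126.806, so b = 1282.303.
Back-substitute: a = (182.3 − 0.13·1282.303) / 0.14 = 111.433.

111.43 kg product A, 1282.30 kg product B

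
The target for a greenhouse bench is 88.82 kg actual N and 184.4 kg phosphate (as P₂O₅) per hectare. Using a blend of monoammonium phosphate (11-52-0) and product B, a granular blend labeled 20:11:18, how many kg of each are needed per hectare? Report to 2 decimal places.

Let a = kg of monoammonium phosphate, b = kg of product B (per hectare).
N: 0.11·a + 0.2·b = 88.82
P₂O₅: 0.52·a + 0.11·b = 184.4
Eliminate b: (row1) − 0.2/0.11·(row2) → -0.835455·a = -246.453, so a = 294.992.
Then b = (184.4 − 0.52·294.992) / 0.11 = 281.854.

294.99 kg monoammonium phosphate, 281.85 kg product B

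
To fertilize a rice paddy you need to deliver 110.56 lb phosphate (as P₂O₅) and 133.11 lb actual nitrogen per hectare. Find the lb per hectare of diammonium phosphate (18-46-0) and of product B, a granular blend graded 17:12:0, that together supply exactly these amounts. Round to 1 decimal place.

49.9 lb diammonium phosphate, 730.2 lb product B

Let a = lb of diammonium phosphate, b = lb of product B (per hectare).
P₂O₅: 0.46·a + 0.12·b = 110.56
N: 0.18·a + 0.17·b = 133.11
From row1: a = (110.56 − 0.12·b) / 0.46.
Into row2: 0.18·(110.56 − 0.12·b)/0.46 + 0.17·b = 133.11 → b = 730.208, a = 49.8587.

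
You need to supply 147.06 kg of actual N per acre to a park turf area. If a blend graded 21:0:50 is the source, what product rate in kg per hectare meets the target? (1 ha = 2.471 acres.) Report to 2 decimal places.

1730.41 kg of product per hectare

Product per acre = 147.06 / 21% = 700.286 kg.
Convert to per hectare: 700.286 × 2.471 = 1730.406 kg.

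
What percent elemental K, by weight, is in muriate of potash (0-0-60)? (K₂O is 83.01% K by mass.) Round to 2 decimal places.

49.81% K

%K = 60 × 0.8301 = 49.806%.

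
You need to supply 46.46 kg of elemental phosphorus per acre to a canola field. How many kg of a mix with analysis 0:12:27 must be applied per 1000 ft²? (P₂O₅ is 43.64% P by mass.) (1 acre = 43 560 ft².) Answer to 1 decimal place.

20.4 kg of product per thousand sq ft

As P₂O₅: 46.46 / 0.4364 = 106.462 kg per acre.
Product per acre = 106.462 / 12% = 887.183 kg.
Convert to per 1000 ft²: 887.183 × 0.0229568 = 20.3669 kg.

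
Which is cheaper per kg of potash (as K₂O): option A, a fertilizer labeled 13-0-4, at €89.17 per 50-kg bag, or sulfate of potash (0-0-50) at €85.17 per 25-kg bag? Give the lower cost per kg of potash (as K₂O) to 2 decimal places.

€6.81 per kg K₂O (sulfate of potash)

option A: K₂O per bag = 50 × 4% = 2 kg; cost = 89.17 / 2 = €44.5850/kg K₂O.
sulfate of potash: K₂O per bag = 25 × 50% = 12.5 kg; cost = 85.17 / 12.5 = €6.8136/kg K₂O.
sulfate of potash is cheaper.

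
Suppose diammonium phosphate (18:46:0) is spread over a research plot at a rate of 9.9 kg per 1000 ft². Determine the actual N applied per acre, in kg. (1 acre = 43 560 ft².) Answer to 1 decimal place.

nitrogen per 1000 ft² = 9.9 × 18% = 1.782 kg.
Convert to per acre: 1.782 × 43.56 = 77.6239 kg.

77.6 kg N per acre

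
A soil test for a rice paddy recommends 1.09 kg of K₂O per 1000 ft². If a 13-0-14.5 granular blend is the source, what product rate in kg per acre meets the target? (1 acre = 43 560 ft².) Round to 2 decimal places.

327.45 kg of product per acre

Product per 1000 ft² = 1.09 / 14.5% = 7.51724 kg.
Convert to per acre: 7.51724 × 43.56 = 327.451 kg.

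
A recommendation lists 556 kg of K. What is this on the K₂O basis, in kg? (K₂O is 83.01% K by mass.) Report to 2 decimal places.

669.80 kg K₂O

K₂O = 556 / 0.8301 = 669.799 kg.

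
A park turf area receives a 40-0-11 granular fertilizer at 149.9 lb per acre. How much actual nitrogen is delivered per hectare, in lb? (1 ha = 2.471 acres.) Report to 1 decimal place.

nitrogen per acre = 149.9 × 40% = 59.96 lb.
Convert to per hectare: 59.96 × 2.471 = 148.161 lb.

148.2 lb N per hectare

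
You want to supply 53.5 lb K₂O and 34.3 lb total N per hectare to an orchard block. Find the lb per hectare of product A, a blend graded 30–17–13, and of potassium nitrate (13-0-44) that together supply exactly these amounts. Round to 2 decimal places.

70.70 lb product A, 100.70 lb potassium nitrate

Per-hectare balance (a = product A, b = potassium nitrate):
K₂O: 0.13·a + 0.44·b = 53.5
N: 0.3·a + 0.13·b = 34.3
Eliminate a: (row1) − 0.13/0.3·(row2) → 0.383667·b = 38.6367, so b = 100.704.
Back-substitute: a = (53.5 − 0.44·100.704) / 0.13 = 70.695.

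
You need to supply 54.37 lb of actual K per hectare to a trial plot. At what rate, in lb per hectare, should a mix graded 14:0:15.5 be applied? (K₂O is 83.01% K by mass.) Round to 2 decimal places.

As K₂O: 54.37 / 0.8301 = 65.4981 lb per hectare.
Product per hectare = 65.4981 / 15.5% = 422.569 lb.

422.57 lb of product per hectare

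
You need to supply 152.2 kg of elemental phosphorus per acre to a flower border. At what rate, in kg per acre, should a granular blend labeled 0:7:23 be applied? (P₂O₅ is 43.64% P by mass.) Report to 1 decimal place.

As P₂O₅: 152.2 / 0.4364 = 348.763 kg per acre.
Product per acre = 348.763 / 7% = 4982.32 kg.

4982.3 kg of product per acre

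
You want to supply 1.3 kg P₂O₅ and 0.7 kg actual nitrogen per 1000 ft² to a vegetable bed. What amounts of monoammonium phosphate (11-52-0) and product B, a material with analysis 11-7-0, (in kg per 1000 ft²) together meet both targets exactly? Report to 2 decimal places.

Per-1000 ft² balance (a = monoammonium phosphate, b = product B):
P₂O₅: 0.52·a + 0.07·b = 1.3
N: 0.11·a + 0.11·b = 0.7
Eliminate b: (row1) − 0.07/0.11·(row2) → 0.45·a = 0.854545, so a = 1.89899.
Then b = (0.7 − 0.11·1.89899) / 0.11 = 4.46465.

1.90 kg monoammonium phosphate, 4.46 kg product B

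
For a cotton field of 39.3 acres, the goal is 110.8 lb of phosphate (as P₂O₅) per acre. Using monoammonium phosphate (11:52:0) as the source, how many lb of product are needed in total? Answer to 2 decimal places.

8373.92 lb

Product per acre = 110.8 / 52% = 213.077 lb.
Total product = 213.077 × 39.3 = 8373.923 lb.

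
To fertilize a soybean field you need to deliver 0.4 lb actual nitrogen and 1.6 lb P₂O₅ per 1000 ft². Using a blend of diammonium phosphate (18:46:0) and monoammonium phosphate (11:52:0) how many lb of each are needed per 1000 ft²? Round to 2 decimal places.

With a, b = lb per 1000 ft² of diammonium phosphate and monoammonium phosphate:
N: 0.18·a + 0.11·b = 0.4
P₂O₅: 0.46·a + 0.52·b = 1.6
Solving simultaneously: a = 0.744186, b = 2.4186.

0.74 lb diammonium phosphate, 2.42 lb monoammonium phosphate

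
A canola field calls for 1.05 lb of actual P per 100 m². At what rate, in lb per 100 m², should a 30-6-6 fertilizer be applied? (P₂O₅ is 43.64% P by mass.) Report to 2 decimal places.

40.10 lb of product per hundred sq m

As P₂O₅: 1.05 / 0.4364 = 2.40605 lb per 100 m².
Product per 100 m² = 2.40605 / 6% = 40.1008 lb.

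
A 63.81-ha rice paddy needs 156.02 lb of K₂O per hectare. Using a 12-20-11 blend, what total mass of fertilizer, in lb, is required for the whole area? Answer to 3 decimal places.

Product per hectare = 156.02 / 11% = 1418.36 lb.
Total product = 1418.36 × 63.81 = 90505.7836 lb.

90505.784 lb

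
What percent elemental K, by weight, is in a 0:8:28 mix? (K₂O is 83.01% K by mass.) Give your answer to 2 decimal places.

%K = 28 × 0.8301 = 23.2428%.

23.24% K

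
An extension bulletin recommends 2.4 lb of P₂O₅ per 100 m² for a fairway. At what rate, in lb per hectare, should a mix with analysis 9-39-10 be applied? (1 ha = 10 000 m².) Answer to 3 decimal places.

615.385 lb of product per hectare

Product per 100 m² = 2.4 / 39% = 6.15385 lb.
Convert to per hectare: 6.15385 × 100 = 615.3846 lb.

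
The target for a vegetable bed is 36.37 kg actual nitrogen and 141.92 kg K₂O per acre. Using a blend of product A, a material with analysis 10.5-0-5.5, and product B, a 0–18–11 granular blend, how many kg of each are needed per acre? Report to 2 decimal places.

346.38 kg product A, 1116.99 kg product B

With a, b = kg per acre of product A and product B:
N: 0.105·a + 0·b = 36.37
K₂O: 0.055·a + 0.11·b = 141.92
Eliminate a: (row1) − 0.105/0.055·(row2) → -0.21·b = -234.568, so b = 1116.991.
Back-substitute: a = (36.37 − 0·1116.991) / 0.105 = 346.381.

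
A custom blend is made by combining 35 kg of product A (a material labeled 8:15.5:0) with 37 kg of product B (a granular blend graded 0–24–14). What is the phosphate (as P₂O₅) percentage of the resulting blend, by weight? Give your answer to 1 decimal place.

Total mass = 35 + 37 = 72 kg.
P₂O₅ mass = 15.5%×35 + 24%×37 = 14.305 kg.
% P₂O₅ = 14.305 / 72 = 19.8681%.

19.9% P₂O₅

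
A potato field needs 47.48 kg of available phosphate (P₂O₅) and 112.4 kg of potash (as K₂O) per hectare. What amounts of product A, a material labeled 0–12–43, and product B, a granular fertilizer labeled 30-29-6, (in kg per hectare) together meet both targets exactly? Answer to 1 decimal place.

253.2 kg product A, 59.0 kg product B

With a, b = kg per hectare of product A and product B:
P₂O₅: 0.12·a + 0.29·b = 47.48
K₂O: 0.43·a + 0.06·b = 112.4
Eliminate a: (row1) − 0.12/0.43·(row2) → 0.273256·b = 16.1126, so b = 58.9651.
Back-substitute: a = (47.48 − 0.29·58.9651) / 0.12 = 253.168.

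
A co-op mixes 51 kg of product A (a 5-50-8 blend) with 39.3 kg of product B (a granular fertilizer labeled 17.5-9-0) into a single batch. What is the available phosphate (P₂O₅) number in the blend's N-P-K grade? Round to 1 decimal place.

32.2% P₂O₅

Total mass = 51 + 39.3 = 90.3 kg.
P₂O₅ mass = 50%×51 + 9%×39.3 = 29.037 kg.
% P₂O₅ = 29.037 / 90.3 = 32.1561%.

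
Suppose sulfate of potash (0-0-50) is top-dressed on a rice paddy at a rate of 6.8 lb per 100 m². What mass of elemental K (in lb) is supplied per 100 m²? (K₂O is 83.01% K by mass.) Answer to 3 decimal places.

K₂O per 100 m² = 6.8 × 50% = 3.4 lb.
Elemental K = 3.4 × 0.8301 = 2.82234 lb per 100 m².

2.822 lb K per hundred sq m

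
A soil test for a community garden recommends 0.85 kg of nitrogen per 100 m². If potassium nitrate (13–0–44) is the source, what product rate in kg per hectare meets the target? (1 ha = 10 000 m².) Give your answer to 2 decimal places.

Product per 100 m² = 0.85 / 13% = 6.53846 kg.
Convert to per hectare: 6.53846 × 100 = 653.846 kg.

653.85 kg of product per hectare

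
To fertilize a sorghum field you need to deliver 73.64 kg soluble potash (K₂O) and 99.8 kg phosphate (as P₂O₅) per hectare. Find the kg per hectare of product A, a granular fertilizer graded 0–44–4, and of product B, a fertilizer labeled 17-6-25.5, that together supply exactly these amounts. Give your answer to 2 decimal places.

With a, b = kg per hectare of product A and product B:
K₂O: 0.04·a + 0.255·b = 73.64
P₂O₅: 0.44·a + 0.06·b = 99.8
From row1: a = (73.64 − 0.255·b) / 0.04.
Into row2: 0.44·(73.64 − 0.255·b)/0.04 + 0.06·b = 99.8 → b = 258.7395, a = 191.536.

191.54 kg product A, 258.74 kg product B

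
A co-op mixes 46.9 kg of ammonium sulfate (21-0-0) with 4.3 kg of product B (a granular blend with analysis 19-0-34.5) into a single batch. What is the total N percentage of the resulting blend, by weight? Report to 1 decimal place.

20.8% N

Total mass = 46.9 + 4.3 = 51.2 kg.
N mass = 21%×46.9 + 19%×4.3 = 10.666 kg.
% N = 10.666 / 51.2 = 20.832%.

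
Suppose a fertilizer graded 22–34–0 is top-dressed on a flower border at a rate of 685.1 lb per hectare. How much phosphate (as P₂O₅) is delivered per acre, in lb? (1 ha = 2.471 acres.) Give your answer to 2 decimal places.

P₂O₅ per hectare = 685.1 × 34% = 232.934 lb.
Convert to per acre: 232.934 × 0.404694 = 94.2671 lb.

94.27 lb P₂O₅ per acre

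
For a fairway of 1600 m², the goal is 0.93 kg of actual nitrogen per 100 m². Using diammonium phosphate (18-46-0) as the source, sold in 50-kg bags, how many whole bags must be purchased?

Product per 100 m² = 0.93 / 18% = 5.16667 kg.
Total product = 5.16667 × 1600 / 100 = 82.6667 kg.
Bags = ⌈82.6667 / 50⌉ = 2.

2 bags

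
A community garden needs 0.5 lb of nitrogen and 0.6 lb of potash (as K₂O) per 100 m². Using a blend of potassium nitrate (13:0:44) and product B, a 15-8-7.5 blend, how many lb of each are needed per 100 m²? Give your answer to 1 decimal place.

Let a = lb of potassium nitrate, b = lb of product B (per 100 m²).
N: 0.13·a + 0.15·b = 0.5
K₂O: 0.44·a + 0.075·b = 0.6
Solving simultaneously: a = 0.933333, b = 2.52444.

0.9 lb potassium nitrate, 2.5 lb product B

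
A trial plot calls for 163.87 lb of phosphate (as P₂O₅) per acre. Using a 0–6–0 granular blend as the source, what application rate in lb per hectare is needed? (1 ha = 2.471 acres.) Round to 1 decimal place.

6748.7 lb of product per hectare

Product per acre = 163.87 / 6% = 2731.17 lb.
Convert to per hectare: 2731.17 × 2.471 = 6748.71 lb.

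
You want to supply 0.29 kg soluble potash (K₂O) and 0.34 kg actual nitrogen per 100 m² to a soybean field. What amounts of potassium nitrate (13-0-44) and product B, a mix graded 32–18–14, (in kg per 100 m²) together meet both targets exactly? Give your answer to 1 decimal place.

Per-100 m² balance (a = potassium nitrate, b = product B):
K₂O: 0.44·a + 0.14·b = 0.29
N: 0.13·a + 0.32·b = 0.34
Eliminate a: (row1) − 0.44/0.13·(row2) → -0.943077·b = -0.860769, so b = 0.912724.
Back-substitute: a = (0.29 − 0.14·0.912724) / 0.44 = 0.368679.

0.4 kg potassium nitrate, 0.9 kg product B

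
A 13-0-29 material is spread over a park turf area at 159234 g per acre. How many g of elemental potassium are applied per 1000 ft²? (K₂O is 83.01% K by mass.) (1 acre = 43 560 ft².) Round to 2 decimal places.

879.99 g K per thousand sq ft

K₂O per acre = 159234 × 29% = 46177.9 g.
Elemental K = 46177.9 × 0.8301 = 38332.2 g per acre.
Convert to per 1000 ft²: 38332.2 × 0.0229568 = 879.987 g.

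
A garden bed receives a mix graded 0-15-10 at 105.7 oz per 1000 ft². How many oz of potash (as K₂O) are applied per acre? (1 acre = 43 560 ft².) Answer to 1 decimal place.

K₂O per 1000 ft² = 105.7 × 10% = 10.57 oz.
Convert to per acre: 10.57 × 43.56 = 460.429 oz.

460.4 oz K₂O per acre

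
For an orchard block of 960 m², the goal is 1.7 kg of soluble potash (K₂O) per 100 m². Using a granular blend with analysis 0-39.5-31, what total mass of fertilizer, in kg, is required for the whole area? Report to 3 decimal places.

52.645 kg

Product per 100 m² = 1.7 / 31% = 5.48387 kg.
Total product = 5.48387 × 960 / 100 = 52.6452 kg.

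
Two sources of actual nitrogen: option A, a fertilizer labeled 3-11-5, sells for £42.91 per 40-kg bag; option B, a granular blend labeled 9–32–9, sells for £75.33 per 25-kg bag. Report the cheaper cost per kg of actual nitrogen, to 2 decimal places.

option A: N per bag = 40 × 3% = 1.2 kg; cost = 42.91 / 1.2 = £35.7583/kg N.
option B: N per bag = 25 × 9% = 2.25 kg; cost = 75.33 / 2.25 = £33.4800/kg N.
option B is cheaper.

£33.48 per kg N (option B)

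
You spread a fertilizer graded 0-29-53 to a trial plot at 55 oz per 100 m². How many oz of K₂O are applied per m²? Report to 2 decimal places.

0.29 oz K₂O per sq m

K₂O per 100 m² = 55 × 53% = 29.15 oz.
Convert to per m²: 29.15 × 0.01 = 0.2915 oz.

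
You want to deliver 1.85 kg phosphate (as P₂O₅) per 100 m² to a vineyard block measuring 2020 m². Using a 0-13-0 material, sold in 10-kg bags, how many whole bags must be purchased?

Product per 100 m² = 1.85 / 13% = 14.2308 kg.
Total product = 14.2308 × 2020 / 100 = 287.462 kg.
Bags = ⌈287.462 / 10⌉ = 29.

29 bags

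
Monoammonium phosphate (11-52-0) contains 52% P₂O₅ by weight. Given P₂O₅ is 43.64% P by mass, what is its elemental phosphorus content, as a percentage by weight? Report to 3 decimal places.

22.693% P

%P = 52 × 0.4364 = 22.6928%.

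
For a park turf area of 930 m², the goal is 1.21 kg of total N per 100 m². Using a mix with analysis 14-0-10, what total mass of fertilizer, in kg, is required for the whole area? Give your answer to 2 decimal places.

Product per 100 m² = 1.21 / 14% = 8.64286 kg.
Total product = 8.64286 × 930 / 100 = 80.3786 kg.

80.38 kg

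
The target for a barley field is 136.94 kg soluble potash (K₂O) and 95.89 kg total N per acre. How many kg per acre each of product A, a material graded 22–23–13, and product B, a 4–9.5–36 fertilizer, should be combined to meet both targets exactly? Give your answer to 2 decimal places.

392.47 kg product A, 238.66 kg product B

Let a = kg of product A, b = kg of product B (per acre).
K₂O: 0.13·a + 0.36·b = 136.94
N: 0.22·a + 0.04·b = 95.89
From row1: a = (136.94 − 0.36·b) / 0.13.
Into row2: 0.22·(136.94 − 0.36·b)/0.13 + 0.04·b = 95.89 → b = 238.664, a = 392.4703.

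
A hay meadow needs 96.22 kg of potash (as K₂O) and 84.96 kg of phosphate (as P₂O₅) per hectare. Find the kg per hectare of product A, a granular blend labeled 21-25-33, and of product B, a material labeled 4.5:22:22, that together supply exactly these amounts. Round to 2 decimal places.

Let a = kg of product A, b = kg of product B (per hectare).
K₂O: 0.33·a + 0.22·b = 96.22
P₂O₅: 0.25·a + 0.22·b = 84.96
Eliminate a: (row1) − 0.33/0.25·(row2) → -0.0704·b = -15.9272, so b = 226.239.
Back-substitute: a = (96.22 − 0.22·226.239) / 0.33 = 140.75.

140.75 kg product A, 226.24 kg product B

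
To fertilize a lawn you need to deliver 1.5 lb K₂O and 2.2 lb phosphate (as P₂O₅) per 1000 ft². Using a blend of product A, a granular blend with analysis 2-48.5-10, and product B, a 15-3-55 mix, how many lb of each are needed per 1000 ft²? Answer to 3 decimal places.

Per-1000 ft² balance (a = product A, b = product B):
K₂O: 0.1·a + 0.55·b = 1.5
P₂O₅: 0.485·a + 0.03·b = 2.2
Eliminate a: (row1) − 0.1/0.485·(row2) → 0.543814·b = 1.04639, so b = 1.92417.
Back-substitute: a = (1.5 − 0.55·1.92417) / 0.1 = 4.41706.

4.417 lb product A, 1.924 lb product B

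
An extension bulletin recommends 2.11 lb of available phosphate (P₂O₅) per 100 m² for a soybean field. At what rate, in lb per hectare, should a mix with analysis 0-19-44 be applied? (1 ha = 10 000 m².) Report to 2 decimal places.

1110.53 lb of product per hectare

Product per 100 m² = 2.11 / 19% = 11.1053 lb.
Convert to per hectare: 11.1053 × 100 = 1110.526 lb.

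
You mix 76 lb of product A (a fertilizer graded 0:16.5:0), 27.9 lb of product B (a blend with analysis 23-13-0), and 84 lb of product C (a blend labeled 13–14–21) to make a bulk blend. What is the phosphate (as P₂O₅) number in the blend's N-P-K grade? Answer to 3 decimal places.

Total mass = 76 + 27.9 + 84 = 187.9 lb.
P₂O₅ mass = 16.5%×76 + 13%×27.9 + 14%×84 = 27.927 lb.
% P₂O₅ = 27.927 / 187.9 = 14.8627%.

14.863% P₂O₅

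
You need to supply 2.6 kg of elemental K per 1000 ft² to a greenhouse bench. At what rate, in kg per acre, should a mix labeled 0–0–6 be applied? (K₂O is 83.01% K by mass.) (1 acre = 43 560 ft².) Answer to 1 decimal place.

As K₂O: 2.6 / 0.8301 = 3.13215 kg per 1000 ft².
Product per 1000 ft² = 3.13215 / 6% = 52.2025 kg.
Convert to per acre: 52.2025 × 43.56 = 2273.94 kg.

2273.9 kg of product per acre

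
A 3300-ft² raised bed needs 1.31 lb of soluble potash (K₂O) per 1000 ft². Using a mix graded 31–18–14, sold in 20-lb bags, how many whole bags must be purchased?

Product per 1000 ft² = 1.31 / 14% = 9.35714 lb.
Total product = 9.35714 × 3300 / 1000 = 30.8786 lb.
Bags = ⌈30.8786 / 20⌉ = 2.

2 bags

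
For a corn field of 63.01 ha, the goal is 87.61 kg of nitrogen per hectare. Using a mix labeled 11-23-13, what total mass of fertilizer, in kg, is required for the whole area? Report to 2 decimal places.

Product per hectare = 87.61 / 11% = 796.455 kg.
Total product = 796.455 × 63.01 = 50184.601 kg.

50184.60 kg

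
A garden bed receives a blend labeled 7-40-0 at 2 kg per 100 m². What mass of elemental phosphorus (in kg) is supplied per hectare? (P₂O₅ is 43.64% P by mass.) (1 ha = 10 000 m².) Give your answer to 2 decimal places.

34.91 kg P per hectare

P₂O₅ per 100 m² = 2 × 40% = 0.8 kg.
Elemental P = 0.8 × 0.4364 = 0.34912 kg per 100 m².
Convert to per hectare: 0.34912 × 100 = 34.912 kg.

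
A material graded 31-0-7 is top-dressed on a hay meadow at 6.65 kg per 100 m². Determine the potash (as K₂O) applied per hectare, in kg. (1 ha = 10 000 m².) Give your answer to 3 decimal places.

46.550 kg K₂O per hectare

K₂O per 100 m² = 6.65 × 7% = 0.4655 kg.
Convert to per hectare: 0.4655 × 100 = 46.55 kg.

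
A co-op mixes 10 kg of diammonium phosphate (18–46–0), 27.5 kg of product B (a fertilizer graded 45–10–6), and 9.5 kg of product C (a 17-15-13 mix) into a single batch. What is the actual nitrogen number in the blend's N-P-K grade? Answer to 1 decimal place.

Total mass = 10 + 27.5 + 9.5 = 47 kg.
N mass = 18%×10 + 45%×27.5 + 17%×9.5 = 15.79 kg.
% N = 15.79 / 47 = 33.5957%.

33.6% N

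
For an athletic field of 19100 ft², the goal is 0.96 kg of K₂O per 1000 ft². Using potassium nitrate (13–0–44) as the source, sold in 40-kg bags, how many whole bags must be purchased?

2 bags

Product per 1000 ft² = 0.96 / 44% = 2.18182 kg.
Total product = 2.18182 × 19100 / 1000 = 41.6727 kg.
Bags = ⌈41.6727 / 40⌉ = 2.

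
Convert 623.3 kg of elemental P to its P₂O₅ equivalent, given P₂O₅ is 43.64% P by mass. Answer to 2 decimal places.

P₂O₅ = 623.3 / 0.4364 = 1428.277 kg.

1428.28 kg P₂O₅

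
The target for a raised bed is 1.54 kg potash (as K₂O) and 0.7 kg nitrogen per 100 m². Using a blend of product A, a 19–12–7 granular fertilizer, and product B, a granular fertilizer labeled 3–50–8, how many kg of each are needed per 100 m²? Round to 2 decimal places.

0.75 kg product A, 18.60 kg product B

Per-100 m² balance (a = product A, b = product B):
K₂O: 0.07·a + 0.08·b = 1.54
N: 0.19·a + 0.03·b = 0.7
Solving simultaneously: a = 0.748092, b = 18.5954.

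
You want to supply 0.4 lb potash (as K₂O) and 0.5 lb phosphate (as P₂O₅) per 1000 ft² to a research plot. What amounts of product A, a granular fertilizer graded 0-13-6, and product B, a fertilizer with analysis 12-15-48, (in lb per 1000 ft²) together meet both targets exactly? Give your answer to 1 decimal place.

Per-1000 ft² balance (a = product A, b = product B):
K₂O: 0.06·a + 0.48·b = 0.4
P₂O₅: 0.13·a + 0.15·b = 0.5
From row1: a = (0.4 − 0.48·b) / 0.06.
Into row2: 0.13·(0.4 − 0.48·b)/0.06 + 0.15·b = 0.5 → b = 0.411985, a = 3.37079.

3.4 lb product A, 0.4 lb product B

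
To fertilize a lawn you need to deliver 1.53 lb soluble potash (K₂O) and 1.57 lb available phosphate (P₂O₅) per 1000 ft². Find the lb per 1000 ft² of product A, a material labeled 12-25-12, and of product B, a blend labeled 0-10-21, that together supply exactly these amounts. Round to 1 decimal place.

4.4 lb product A, 4.8 lb product B

Let a = lb of product A, b = lb of product B (per 1000 ft²).
K₂O: 0.12·a + 0.21·b = 1.53
P₂O₅: 0.25·a + 0.1·b = 1.57
From row1: a = (1.53 − 0.21·b) / 0.12.
Into row2: 0.25·(1.53 − 0.21·b)/0.12 + 0.1·b = 1.57 → b = 4.79259, a = 4.36296.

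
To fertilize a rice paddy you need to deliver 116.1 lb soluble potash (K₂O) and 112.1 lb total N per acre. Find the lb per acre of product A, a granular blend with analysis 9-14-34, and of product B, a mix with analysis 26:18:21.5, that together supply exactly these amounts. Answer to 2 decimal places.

Let a = lb of product A, b = lb of product B (per acre).
K₂O: 0.34·a + 0.215·b = 116.1
N: 0.09·a + 0.26·b = 112.1
Eliminate b: (row1) − 0.215/0.26·(row2) → 0.265577·a = 23.4019, so a = 88.1173.
Then b = (112.1 − 0.09·88.1173) / 0.26 = 400.652.

88.12 lb product A, 400.65 lb product B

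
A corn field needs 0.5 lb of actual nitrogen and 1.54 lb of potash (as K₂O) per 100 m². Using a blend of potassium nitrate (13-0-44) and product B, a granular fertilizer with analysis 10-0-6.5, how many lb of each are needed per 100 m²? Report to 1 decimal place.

Let a = lb of potassium nitrate, b = lb of product B (per 100 m²).
N: 0.13·a + 0.1·b = 0.5
K₂O: 0.44·a + 0.065·b = 1.54
From row1: a = (0.5 − 0.1·b) / 0.13.
Into row2: 0.44·(0.5 − 0.1·b)/0.13 + 0.065·b = 1.54 → b = 0.556962, a = 3.41772.

3.4 lb potassium nitrate, 0.6 lb product B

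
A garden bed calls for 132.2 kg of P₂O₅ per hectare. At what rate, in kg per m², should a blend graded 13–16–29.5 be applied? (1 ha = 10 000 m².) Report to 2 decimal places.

0.08 kg of product per sq m

Product per hectare = 132.2 / 16% = 826.25 kg.
Convert to per m²: 826.25 × 0.0001 = 0.082625 kg.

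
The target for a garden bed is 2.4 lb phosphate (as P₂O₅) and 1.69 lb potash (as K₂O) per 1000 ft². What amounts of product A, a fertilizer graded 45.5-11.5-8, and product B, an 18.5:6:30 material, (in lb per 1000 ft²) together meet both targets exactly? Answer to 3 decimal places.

20.828 lb product A, 0.079 lb product B

Let a = lb of product A, b = lb of product B (per 1000 ft²).
P₂O₅: 0.115·a + 0.06·b = 2.4
K₂O: 0.08·a + 0.3·b = 1.69
Eliminate b: (row1) − 0.06/0.3·(row2) → 0.099·a = 2.062, so a = 20.8283.
Then b = (1.69 − 0.08·20.8283) / 0.3 = 0.0791246.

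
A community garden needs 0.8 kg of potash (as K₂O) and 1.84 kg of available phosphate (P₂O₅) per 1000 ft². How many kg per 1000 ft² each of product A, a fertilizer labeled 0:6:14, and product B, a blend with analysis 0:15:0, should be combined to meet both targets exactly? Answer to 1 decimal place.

Per-1000 ft² balance (a = product A, b = product B):
K₂O: 0.14·a + 0·b = 0.8
P₂O₅: 0.06·a + 0.15·b = 1.84
Solving simultaneously: a = 5.71429, b = 9.98095.

5.7 kg product A, 10.0 kg product B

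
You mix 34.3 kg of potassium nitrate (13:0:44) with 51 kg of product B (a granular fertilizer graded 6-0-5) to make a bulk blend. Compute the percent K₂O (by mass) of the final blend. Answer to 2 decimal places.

20.68% K₂O

Total mass = 34.3 + 51 = 85.3 kg.
K₂O mass = 44%×34.3 + 5%×51 = 17.642 kg.
% K₂O = 17.642 / 85.3 = 20.6823%.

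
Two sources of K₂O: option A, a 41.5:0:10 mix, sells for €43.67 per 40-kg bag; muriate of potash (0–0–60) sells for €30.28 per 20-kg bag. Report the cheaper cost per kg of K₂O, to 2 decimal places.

option A: K₂O per bag = 40 × 10% = 4 kg; cost = 43.67 / 4 = €10.9175/kg K₂O.
muriate of potash: K₂O per bag = 20 × 60% = 12 kg; cost = 30.28 / 12 = €2.5233/kg K₂O.
muriate of potash is cheaper.

€2.52 per kg K₂O (muriate of potash)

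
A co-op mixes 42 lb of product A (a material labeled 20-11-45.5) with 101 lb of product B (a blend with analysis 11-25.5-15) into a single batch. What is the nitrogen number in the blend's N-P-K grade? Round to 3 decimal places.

13.643% N

Total mass = 42 + 101 = 143 lb.
N mass = 20%×42 + 11%×101 = 19.51 lb.
% N = 19.51 / 143 = 13.6434%.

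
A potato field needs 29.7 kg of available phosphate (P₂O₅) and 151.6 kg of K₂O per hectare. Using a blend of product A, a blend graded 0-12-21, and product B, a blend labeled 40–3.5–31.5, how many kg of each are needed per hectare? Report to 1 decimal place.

133.0 kg product A, 392.6 kg product B

Let a = kg of product A, b = kg of product B (per hectare).
P₂O₅: 0.12·a + 0.035·b = 29.7
K₂O: 0.21·a + 0.315·b = 151.6
Eliminate b: (row1) − 0.035/0.315·(row2) → 0.0966667·a = 12.8556, so a = 132.989.
Then b = (151.6 − 0.21·132.989) / 0.315 = 392.611.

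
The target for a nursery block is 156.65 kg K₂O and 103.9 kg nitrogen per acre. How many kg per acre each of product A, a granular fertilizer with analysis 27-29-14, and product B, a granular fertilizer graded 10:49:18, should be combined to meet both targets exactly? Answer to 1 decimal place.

With a, b = kg per acre of product A and product B:
K₂O: 0.14·a + 0.18·b = 156.65
N: 0.27·a + 0.1·b = 103.9
Eliminate b: (row1) − 0.18/0.1·(row2) → -0.346·a = -30.37, so a = 87.7746.
Then b = (103.9 − 0.27·87.7746) / 0.1 = 802.009.

87.8 kg product A, 802.0 kg product B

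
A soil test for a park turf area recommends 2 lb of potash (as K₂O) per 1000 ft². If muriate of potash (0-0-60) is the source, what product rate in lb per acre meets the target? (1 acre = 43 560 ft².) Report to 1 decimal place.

Product per 1000 ft² = 2 / 60% = 3.33333 lb.
Convert to per acre: 3.33333 × 43.56 = 145.2 lb.

145.2 lb of product per acre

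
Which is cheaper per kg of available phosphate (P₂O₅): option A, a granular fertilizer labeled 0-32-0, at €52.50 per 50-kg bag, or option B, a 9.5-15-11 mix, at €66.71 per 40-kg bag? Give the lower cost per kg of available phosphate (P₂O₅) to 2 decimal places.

€3.28 per kg P₂O₅ (option A)

option A: P₂O₅ per bag = 50 × 32% = 16 kg; cost = 52.50 / 16 = €3.2812/kg P₂O₅.
option B: P₂O₅ per bag = 40 × 15% = 6 kg; cost = 66.71 / 6 = €11.1183/kg P₂O₅.
option A is cheaper.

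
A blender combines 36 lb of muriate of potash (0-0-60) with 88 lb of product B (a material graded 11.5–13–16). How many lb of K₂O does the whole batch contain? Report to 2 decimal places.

35.68 lb K₂O

K₂O mass = 60%×36 + 16%×88 = 35.68 lb.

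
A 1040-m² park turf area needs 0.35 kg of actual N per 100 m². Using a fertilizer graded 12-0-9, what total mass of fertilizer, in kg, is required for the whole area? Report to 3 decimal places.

30.333 kg

Product per 100 m² = 0.35 / 12% = 2.91667 kg.
Total product = 2.91667 × 1040 / 100 = 30.3333 kg.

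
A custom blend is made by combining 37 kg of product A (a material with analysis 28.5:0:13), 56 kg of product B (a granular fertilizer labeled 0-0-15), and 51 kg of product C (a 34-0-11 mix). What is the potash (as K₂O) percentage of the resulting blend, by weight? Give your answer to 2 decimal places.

Total mass = 37 + 56 + 51 = 144 kg.
K₂O mass = 13%×37 + 15%×56 + 11%×51 = 18.82 kg.
% K₂O = 18.82 / 144 = 13.0694%.

13.07% K₂O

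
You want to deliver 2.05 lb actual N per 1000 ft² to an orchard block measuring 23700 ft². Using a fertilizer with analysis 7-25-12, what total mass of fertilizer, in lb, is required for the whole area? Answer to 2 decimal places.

Product per 1000 ft² = 2.05 / 7% = 29.2857 lb.
Total product = 29.2857 × 23700 / 1000 = 694.071 lb.

694.07 lb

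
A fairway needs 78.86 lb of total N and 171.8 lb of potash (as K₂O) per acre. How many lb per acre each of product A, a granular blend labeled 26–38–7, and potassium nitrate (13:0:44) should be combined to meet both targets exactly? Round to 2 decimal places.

117.42 lb product A, 371.77 lb potassium nitrate

Per-acre balance (a = product A, b = potassium nitrate):
N: 0.26·a + 0.13·b = 78.86
K₂O: 0.07·a + 0.44·b = 171.8
Eliminate b: (row1) − 0.13/0.44·(row2) → 0.239318·a = 28.1009, so a = 117.421.
Then b = (171.8 − 0.07·117.421) / 0.44 = 371.774.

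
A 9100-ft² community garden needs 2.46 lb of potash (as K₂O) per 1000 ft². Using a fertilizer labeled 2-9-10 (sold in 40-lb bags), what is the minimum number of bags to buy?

Product per 1000 ft² = 2.46 / 10% = 24.6 lb.
Total product = 24.6 × 9100 / 1000 = 223.86 lb.
Bags = ⌈223.86 / 40⌉ = 6.

6 bags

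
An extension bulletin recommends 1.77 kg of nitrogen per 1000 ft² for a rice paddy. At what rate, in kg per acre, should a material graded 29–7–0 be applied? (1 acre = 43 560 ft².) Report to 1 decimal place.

Product per 1000 ft² = 1.77 / 29% = 6.10345 kg.
Convert to per acre: 6.10345 × 43.56 = 265.866 kg.

265.9 kg of product per acre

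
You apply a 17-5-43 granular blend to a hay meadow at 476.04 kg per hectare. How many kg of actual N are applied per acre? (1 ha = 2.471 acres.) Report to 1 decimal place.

32.8 kg N per acre

nitrogen per hectare = 476.04 × 17% = 80.9268 kg.
Convert to per acre: 80.9268 × 0.404694 = 32.7506 kg.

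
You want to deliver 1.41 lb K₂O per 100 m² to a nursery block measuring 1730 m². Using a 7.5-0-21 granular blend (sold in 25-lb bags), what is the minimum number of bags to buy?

Product per 100 m² = 1.41 / 21% = 6.71429 lb.
Total product = 6.71429 × 1730 / 100 = 116.157 lb.
Bags = ⌈116.157 / 25⌉ = 5.

5 bags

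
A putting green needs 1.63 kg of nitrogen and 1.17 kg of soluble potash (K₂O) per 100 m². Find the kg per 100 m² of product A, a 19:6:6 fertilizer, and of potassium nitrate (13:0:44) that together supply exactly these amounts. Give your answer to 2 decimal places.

Per-100 m² balance (a = product A, b = potassium nitrate):
N: 0.19·a + 0.13·b = 1.63
K₂O: 0.06·a + 0.44·b = 1.17
Eliminate b: (row1) − 0.13/0.44·(row2) → 0.172273·a = 1.28432, so a = 7.45515.
Then b = (1.17 − 0.06·7.45515) / 0.44 = 1.64248.

7.46 kg product A, 1.64 kg potassium nitrate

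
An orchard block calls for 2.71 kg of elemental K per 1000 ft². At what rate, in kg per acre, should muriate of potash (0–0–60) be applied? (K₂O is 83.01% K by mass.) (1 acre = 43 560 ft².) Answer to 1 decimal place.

237.0 kg of product per acre

As K₂O: 2.71 / 0.8301 = 3.26467 kg per 1000 ft².
Product per 1000 ft² = 3.26467 / 60% = 5.44111 kg.
Convert to per acre: 5.44111 × 43.56 = 237.015 kg.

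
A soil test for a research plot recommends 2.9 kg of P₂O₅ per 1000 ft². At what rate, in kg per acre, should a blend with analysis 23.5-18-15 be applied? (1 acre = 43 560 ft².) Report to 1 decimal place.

701.8 kg of product per acre

Product per 1000 ft² = 2.9 / 18% = 16.1111 kg.
Convert to per acre: 16.1111 × 43.56 = 701.8 kg.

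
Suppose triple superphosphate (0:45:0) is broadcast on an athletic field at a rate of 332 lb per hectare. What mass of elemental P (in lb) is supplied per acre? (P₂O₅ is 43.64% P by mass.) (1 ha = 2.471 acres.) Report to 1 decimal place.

26.4 lb P per acre

P₂O₅ per hectare = 332 × 45% = 149.4 lb.
Elemental P = 149.4 × 0.4364 = 65.1982 lb per hectare.
Convert to per acre: 65.1982 × 0.404694 = 26.3853 lb.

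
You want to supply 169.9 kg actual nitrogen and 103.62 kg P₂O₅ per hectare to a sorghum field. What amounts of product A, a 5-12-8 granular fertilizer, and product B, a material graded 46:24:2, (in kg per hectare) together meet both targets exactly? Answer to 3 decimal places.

159.472 kg product A, 352.014 kg product B

Per-hectare balance (a = product A, b = product B):
N: 0.05·a + 0.46·b = 169.9
P₂O₅: 0.12·a + 0.24·b = 103.62
Eliminate a: (row1) − 0.05/0.12·(row2) → 0.36·b = 126.725, so b = 352.0139.
Back-substitute: a = (169.9 − 0.46·352.0139) / 0.05 = 159.4722.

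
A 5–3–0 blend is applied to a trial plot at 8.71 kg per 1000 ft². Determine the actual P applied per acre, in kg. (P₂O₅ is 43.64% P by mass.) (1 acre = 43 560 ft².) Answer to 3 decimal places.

4.967 kg P per acre

P₂O₅ per 1000 ft² = 8.71 × 3% = 0.2613 kg.
Elemental P = 0.2613 × 0.4364 = 0.114031 kg per 1000 ft².
Convert to per acre: 0.114031 × 43.56 = 4.9672 kg.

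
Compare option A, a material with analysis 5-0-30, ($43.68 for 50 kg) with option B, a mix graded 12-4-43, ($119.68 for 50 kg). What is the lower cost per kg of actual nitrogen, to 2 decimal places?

option A: N per bag = 50 × 5% = 2.5 kg; cost = 43.68 / 2.5 = $17.4720/kg N.
option B: N per bag = 50 × 12% = 6 kg; cost = 119.68 / 6 = $19.9467/kg N.
option A is cheaper.

$17.47 per kg N (option A)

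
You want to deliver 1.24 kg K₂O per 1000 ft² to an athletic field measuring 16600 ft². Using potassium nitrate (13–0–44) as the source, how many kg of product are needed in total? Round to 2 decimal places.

46.78 kg

Product per 1000 ft² = 1.24 / 44% = 2.81818 kg.
Total product = 2.81818 × 16600 / 1000 = 46.7818 kg.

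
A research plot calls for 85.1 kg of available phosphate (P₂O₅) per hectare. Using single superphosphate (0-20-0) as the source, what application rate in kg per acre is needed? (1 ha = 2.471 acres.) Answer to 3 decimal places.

172.197 kg of product per acre

Product per hectare = 85.1 / 20% = 425.5 kg.
Convert to per acre: 425.5 × 0.404694 = 172.19749 kg.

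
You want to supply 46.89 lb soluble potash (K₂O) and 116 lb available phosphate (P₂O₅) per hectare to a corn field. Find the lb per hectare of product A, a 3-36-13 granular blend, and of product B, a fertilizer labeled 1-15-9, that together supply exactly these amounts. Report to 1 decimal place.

Per-hectare balance (a = product A, b = product B):
K₂O: 0.13·a + 0.09·b = 46.89
P₂O₅: 0.36·a + 0.15·b = 116
From row1: a = (46.89 − 0.09·b) / 0.13.
Into row2: 0.36·(46.89 − 0.09·b)/0.13 + 0.15·b = 116 → b = 139.566, a = 264.07.

264.1 lb product A, 139.6 lb product B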